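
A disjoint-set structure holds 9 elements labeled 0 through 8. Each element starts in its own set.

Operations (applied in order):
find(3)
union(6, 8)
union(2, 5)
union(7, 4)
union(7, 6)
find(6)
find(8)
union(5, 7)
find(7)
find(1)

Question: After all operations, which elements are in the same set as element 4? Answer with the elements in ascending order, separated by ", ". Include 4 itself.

Answer: 2, 4, 5, 6, 7, 8

Derivation:
Step 1: find(3) -> no change; set of 3 is {3}
Step 2: union(6, 8) -> merged; set of 6 now {6, 8}
Step 3: union(2, 5) -> merged; set of 2 now {2, 5}
Step 4: union(7, 4) -> merged; set of 7 now {4, 7}
Step 5: union(7, 6) -> merged; set of 7 now {4, 6, 7, 8}
Step 6: find(6) -> no change; set of 6 is {4, 6, 7, 8}
Step 7: find(8) -> no change; set of 8 is {4, 6, 7, 8}
Step 8: union(5, 7) -> merged; set of 5 now {2, 4, 5, 6, 7, 8}
Step 9: find(7) -> no change; set of 7 is {2, 4, 5, 6, 7, 8}
Step 10: find(1) -> no change; set of 1 is {1}
Component of 4: {2, 4, 5, 6, 7, 8}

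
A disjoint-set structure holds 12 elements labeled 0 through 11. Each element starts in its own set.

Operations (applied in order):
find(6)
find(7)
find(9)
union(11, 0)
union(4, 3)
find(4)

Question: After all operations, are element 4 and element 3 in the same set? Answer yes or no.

Answer: yes

Derivation:
Step 1: find(6) -> no change; set of 6 is {6}
Step 2: find(7) -> no change; set of 7 is {7}
Step 3: find(9) -> no change; set of 9 is {9}
Step 4: union(11, 0) -> merged; set of 11 now {0, 11}
Step 5: union(4, 3) -> merged; set of 4 now {3, 4}
Step 6: find(4) -> no change; set of 4 is {3, 4}
Set of 4: {3, 4}; 3 is a member.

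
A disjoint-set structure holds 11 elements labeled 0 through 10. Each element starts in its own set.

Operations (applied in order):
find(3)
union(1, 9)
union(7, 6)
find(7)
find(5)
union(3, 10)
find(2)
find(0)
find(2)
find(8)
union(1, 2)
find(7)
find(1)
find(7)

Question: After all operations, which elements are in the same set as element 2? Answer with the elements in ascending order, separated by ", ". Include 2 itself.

Answer: 1, 2, 9

Derivation:
Step 1: find(3) -> no change; set of 3 is {3}
Step 2: union(1, 9) -> merged; set of 1 now {1, 9}
Step 3: union(7, 6) -> merged; set of 7 now {6, 7}
Step 4: find(7) -> no change; set of 7 is {6, 7}
Step 5: find(5) -> no change; set of 5 is {5}
Step 6: union(3, 10) -> merged; set of 3 now {3, 10}
Step 7: find(2) -> no change; set of 2 is {2}
Step 8: find(0) -> no change; set of 0 is {0}
Step 9: find(2) -> no change; set of 2 is {2}
Step 10: find(8) -> no change; set of 8 is {8}
Step 11: union(1, 2) -> merged; set of 1 now {1, 2, 9}
Step 12: find(7) -> no change; set of 7 is {6, 7}
Step 13: find(1) -> no change; set of 1 is {1, 2, 9}
Step 14: find(7) -> no change; set of 7 is {6, 7}
Component of 2: {1, 2, 9}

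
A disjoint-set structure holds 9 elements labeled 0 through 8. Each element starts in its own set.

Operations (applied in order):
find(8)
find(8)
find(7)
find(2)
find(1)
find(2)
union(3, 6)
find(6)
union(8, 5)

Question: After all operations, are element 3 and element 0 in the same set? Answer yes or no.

Answer: no

Derivation:
Step 1: find(8) -> no change; set of 8 is {8}
Step 2: find(8) -> no change; set of 8 is {8}
Step 3: find(7) -> no change; set of 7 is {7}
Step 4: find(2) -> no change; set of 2 is {2}
Step 5: find(1) -> no change; set of 1 is {1}
Step 6: find(2) -> no change; set of 2 is {2}
Step 7: union(3, 6) -> merged; set of 3 now {3, 6}
Step 8: find(6) -> no change; set of 6 is {3, 6}
Step 9: union(8, 5) -> merged; set of 8 now {5, 8}
Set of 3: {3, 6}; 0 is not a member.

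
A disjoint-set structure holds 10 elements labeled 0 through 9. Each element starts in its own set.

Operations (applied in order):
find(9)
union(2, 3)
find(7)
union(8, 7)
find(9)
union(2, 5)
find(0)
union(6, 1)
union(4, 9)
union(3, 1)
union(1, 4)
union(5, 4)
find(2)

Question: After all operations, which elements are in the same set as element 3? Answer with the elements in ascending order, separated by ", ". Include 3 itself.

Answer: 1, 2, 3, 4, 5, 6, 9

Derivation:
Step 1: find(9) -> no change; set of 9 is {9}
Step 2: union(2, 3) -> merged; set of 2 now {2, 3}
Step 3: find(7) -> no change; set of 7 is {7}
Step 4: union(8, 7) -> merged; set of 8 now {7, 8}
Step 5: find(9) -> no change; set of 9 is {9}
Step 6: union(2, 5) -> merged; set of 2 now {2, 3, 5}
Step 7: find(0) -> no change; set of 0 is {0}
Step 8: union(6, 1) -> merged; set of 6 now {1, 6}
Step 9: union(4, 9) -> merged; set of 4 now {4, 9}
Step 10: union(3, 1) -> merged; set of 3 now {1, 2, 3, 5, 6}
Step 11: union(1, 4) -> merged; set of 1 now {1, 2, 3, 4, 5, 6, 9}
Step 12: union(5, 4) -> already same set; set of 5 now {1, 2, 3, 4, 5, 6, 9}
Step 13: find(2) -> no change; set of 2 is {1, 2, 3, 4, 5, 6, 9}
Component of 3: {1, 2, 3, 4, 5, 6, 9}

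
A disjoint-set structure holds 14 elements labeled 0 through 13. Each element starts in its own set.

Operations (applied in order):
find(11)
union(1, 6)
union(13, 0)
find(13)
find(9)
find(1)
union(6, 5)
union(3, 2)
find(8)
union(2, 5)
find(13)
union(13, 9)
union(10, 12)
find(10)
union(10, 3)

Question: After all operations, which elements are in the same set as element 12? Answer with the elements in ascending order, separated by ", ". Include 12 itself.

Answer: 1, 2, 3, 5, 6, 10, 12

Derivation:
Step 1: find(11) -> no change; set of 11 is {11}
Step 2: union(1, 6) -> merged; set of 1 now {1, 6}
Step 3: union(13, 0) -> merged; set of 13 now {0, 13}
Step 4: find(13) -> no change; set of 13 is {0, 13}
Step 5: find(9) -> no change; set of 9 is {9}
Step 6: find(1) -> no change; set of 1 is {1, 6}
Step 7: union(6, 5) -> merged; set of 6 now {1, 5, 6}
Step 8: union(3, 2) -> merged; set of 3 now {2, 3}
Step 9: find(8) -> no change; set of 8 is {8}
Step 10: union(2, 5) -> merged; set of 2 now {1, 2, 3, 5, 6}
Step 11: find(13) -> no change; set of 13 is {0, 13}
Step 12: union(13, 9) -> merged; set of 13 now {0, 9, 13}
Step 13: union(10, 12) -> merged; set of 10 now {10, 12}
Step 14: find(10) -> no change; set of 10 is {10, 12}
Step 15: union(10, 3) -> merged; set of 10 now {1, 2, 3, 5, 6, 10, 12}
Component of 12: {1, 2, 3, 5, 6, 10, 12}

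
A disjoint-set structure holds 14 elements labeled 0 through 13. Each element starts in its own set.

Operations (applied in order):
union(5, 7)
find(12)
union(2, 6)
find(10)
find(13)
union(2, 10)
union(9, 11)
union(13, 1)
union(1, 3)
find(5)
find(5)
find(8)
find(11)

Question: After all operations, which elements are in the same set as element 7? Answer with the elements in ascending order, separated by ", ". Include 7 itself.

Answer: 5, 7

Derivation:
Step 1: union(5, 7) -> merged; set of 5 now {5, 7}
Step 2: find(12) -> no change; set of 12 is {12}
Step 3: union(2, 6) -> merged; set of 2 now {2, 6}
Step 4: find(10) -> no change; set of 10 is {10}
Step 5: find(13) -> no change; set of 13 is {13}
Step 6: union(2, 10) -> merged; set of 2 now {2, 6, 10}
Step 7: union(9, 11) -> merged; set of 9 now {9, 11}
Step 8: union(13, 1) -> merged; set of 13 now {1, 13}
Step 9: union(1, 3) -> merged; set of 1 now {1, 3, 13}
Step 10: find(5) -> no change; set of 5 is {5, 7}
Step 11: find(5) -> no change; set of 5 is {5, 7}
Step 12: find(8) -> no change; set of 8 is {8}
Step 13: find(11) -> no change; set of 11 is {9, 11}
Component of 7: {5, 7}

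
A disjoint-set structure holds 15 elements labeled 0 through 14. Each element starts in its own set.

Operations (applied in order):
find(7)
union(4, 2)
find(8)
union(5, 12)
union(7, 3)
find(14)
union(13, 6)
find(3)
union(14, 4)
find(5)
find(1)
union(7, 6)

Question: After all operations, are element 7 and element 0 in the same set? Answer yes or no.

Step 1: find(7) -> no change; set of 7 is {7}
Step 2: union(4, 2) -> merged; set of 4 now {2, 4}
Step 3: find(8) -> no change; set of 8 is {8}
Step 4: union(5, 12) -> merged; set of 5 now {5, 12}
Step 5: union(7, 3) -> merged; set of 7 now {3, 7}
Step 6: find(14) -> no change; set of 14 is {14}
Step 7: union(13, 6) -> merged; set of 13 now {6, 13}
Step 8: find(3) -> no change; set of 3 is {3, 7}
Step 9: union(14, 4) -> merged; set of 14 now {2, 4, 14}
Step 10: find(5) -> no change; set of 5 is {5, 12}
Step 11: find(1) -> no change; set of 1 is {1}
Step 12: union(7, 6) -> merged; set of 7 now {3, 6, 7, 13}
Set of 7: {3, 6, 7, 13}; 0 is not a member.

Answer: no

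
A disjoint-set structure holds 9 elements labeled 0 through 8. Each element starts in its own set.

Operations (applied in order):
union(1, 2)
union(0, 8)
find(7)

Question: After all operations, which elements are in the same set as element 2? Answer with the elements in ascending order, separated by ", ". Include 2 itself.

Step 1: union(1, 2) -> merged; set of 1 now {1, 2}
Step 2: union(0, 8) -> merged; set of 0 now {0, 8}
Step 3: find(7) -> no change; set of 7 is {7}
Component of 2: {1, 2}

Answer: 1, 2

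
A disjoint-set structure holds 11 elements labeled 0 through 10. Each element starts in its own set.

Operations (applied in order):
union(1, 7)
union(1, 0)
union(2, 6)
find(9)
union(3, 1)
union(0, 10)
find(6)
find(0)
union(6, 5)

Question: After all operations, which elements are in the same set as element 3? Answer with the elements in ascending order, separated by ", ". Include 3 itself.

Answer: 0, 1, 3, 7, 10

Derivation:
Step 1: union(1, 7) -> merged; set of 1 now {1, 7}
Step 2: union(1, 0) -> merged; set of 1 now {0, 1, 7}
Step 3: union(2, 6) -> merged; set of 2 now {2, 6}
Step 4: find(9) -> no change; set of 9 is {9}
Step 5: union(3, 1) -> merged; set of 3 now {0, 1, 3, 7}
Step 6: union(0, 10) -> merged; set of 0 now {0, 1, 3, 7, 10}
Step 7: find(6) -> no change; set of 6 is {2, 6}
Step 8: find(0) -> no change; set of 0 is {0, 1, 3, 7, 10}
Step 9: union(6, 5) -> merged; set of 6 now {2, 5, 6}
Component of 3: {0, 1, 3, 7, 10}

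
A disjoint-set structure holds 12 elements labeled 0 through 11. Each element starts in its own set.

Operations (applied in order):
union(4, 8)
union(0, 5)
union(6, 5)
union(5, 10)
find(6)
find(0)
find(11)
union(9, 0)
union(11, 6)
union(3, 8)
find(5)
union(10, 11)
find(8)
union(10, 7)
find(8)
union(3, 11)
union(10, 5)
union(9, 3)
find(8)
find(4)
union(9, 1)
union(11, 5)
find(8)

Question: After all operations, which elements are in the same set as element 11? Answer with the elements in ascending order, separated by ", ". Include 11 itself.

Answer: 0, 1, 3, 4, 5, 6, 7, 8, 9, 10, 11

Derivation:
Step 1: union(4, 8) -> merged; set of 4 now {4, 8}
Step 2: union(0, 5) -> merged; set of 0 now {0, 5}
Step 3: union(6, 5) -> merged; set of 6 now {0, 5, 6}
Step 4: union(5, 10) -> merged; set of 5 now {0, 5, 6, 10}
Step 5: find(6) -> no change; set of 6 is {0, 5, 6, 10}
Step 6: find(0) -> no change; set of 0 is {0, 5, 6, 10}
Step 7: find(11) -> no change; set of 11 is {11}
Step 8: union(9, 0) -> merged; set of 9 now {0, 5, 6, 9, 10}
Step 9: union(11, 6) -> merged; set of 11 now {0, 5, 6, 9, 10, 11}
Step 10: union(3, 8) -> merged; set of 3 now {3, 4, 8}
Step 11: find(5) -> no change; set of 5 is {0, 5, 6, 9, 10, 11}
Step 12: union(10, 11) -> already same set; set of 10 now {0, 5, 6, 9, 10, 11}
Step 13: find(8) -> no change; set of 8 is {3, 4, 8}
Step 14: union(10, 7) -> merged; set of 10 now {0, 5, 6, 7, 9, 10, 11}
Step 15: find(8) -> no change; set of 8 is {3, 4, 8}
Step 16: union(3, 11) -> merged; set of 3 now {0, 3, 4, 5, 6, 7, 8, 9, 10, 11}
Step 17: union(10, 5) -> already same set; set of 10 now {0, 3, 4, 5, 6, 7, 8, 9, 10, 11}
Step 18: union(9, 3) -> already same set; set of 9 now {0, 3, 4, 5, 6, 7, 8, 9, 10, 11}
Step 19: find(8) -> no change; set of 8 is {0, 3, 4, 5, 6, 7, 8, 9, 10, 11}
Step 20: find(4) -> no change; set of 4 is {0, 3, 4, 5, 6, 7, 8, 9, 10, 11}
Step 21: union(9, 1) -> merged; set of 9 now {0, 1, 3, 4, 5, 6, 7, 8, 9, 10, 11}
Step 22: union(11, 5) -> already same set; set of 11 now {0, 1, 3, 4, 5, 6, 7, 8, 9, 10, 11}
Step 23: find(8) -> no change; set of 8 is {0, 1, 3, 4, 5, 6, 7, 8, 9, 10, 11}
Component of 11: {0, 1, 3, 4, 5, 6, 7, 8, 9, 10, 11}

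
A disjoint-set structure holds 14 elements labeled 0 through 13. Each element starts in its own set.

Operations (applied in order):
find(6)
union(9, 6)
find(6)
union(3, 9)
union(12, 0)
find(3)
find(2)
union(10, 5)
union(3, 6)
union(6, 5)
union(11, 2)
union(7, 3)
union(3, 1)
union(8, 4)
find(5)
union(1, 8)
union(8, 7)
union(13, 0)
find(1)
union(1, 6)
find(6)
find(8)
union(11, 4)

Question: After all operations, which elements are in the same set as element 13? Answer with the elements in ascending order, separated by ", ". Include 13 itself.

Answer: 0, 12, 13

Derivation:
Step 1: find(6) -> no change; set of 6 is {6}
Step 2: union(9, 6) -> merged; set of 9 now {6, 9}
Step 3: find(6) -> no change; set of 6 is {6, 9}
Step 4: union(3, 9) -> merged; set of 3 now {3, 6, 9}
Step 5: union(12, 0) -> merged; set of 12 now {0, 12}
Step 6: find(3) -> no change; set of 3 is {3, 6, 9}
Step 7: find(2) -> no change; set of 2 is {2}
Step 8: union(10, 5) -> merged; set of 10 now {5, 10}
Step 9: union(3, 6) -> already same set; set of 3 now {3, 6, 9}
Step 10: union(6, 5) -> merged; set of 6 now {3, 5, 6, 9, 10}
Step 11: union(11, 2) -> merged; set of 11 now {2, 11}
Step 12: union(7, 3) -> merged; set of 7 now {3, 5, 6, 7, 9, 10}
Step 13: union(3, 1) -> merged; set of 3 now {1, 3, 5, 6, 7, 9, 10}
Step 14: union(8, 4) -> merged; set of 8 now {4, 8}
Step 15: find(5) -> no change; set of 5 is {1, 3, 5, 6, 7, 9, 10}
Step 16: union(1, 8) -> merged; set of 1 now {1, 3, 4, 5, 6, 7, 8, 9, 10}
Step 17: union(8, 7) -> already same set; set of 8 now {1, 3, 4, 5, 6, 7, 8, 9, 10}
Step 18: union(13, 0) -> merged; set of 13 now {0, 12, 13}
Step 19: find(1) -> no change; set of 1 is {1, 3, 4, 5, 6, 7, 8, 9, 10}
Step 20: union(1, 6) -> already same set; set of 1 now {1, 3, 4, 5, 6, 7, 8, 9, 10}
Step 21: find(6) -> no change; set of 6 is {1, 3, 4, 5, 6, 7, 8, 9, 10}
Step 22: find(8) -> no change; set of 8 is {1, 3, 4, 5, 6, 7, 8, 9, 10}
Step 23: union(11, 4) -> merged; set of 11 now {1, 2, 3, 4, 5, 6, 7, 8, 9, 10, 11}
Component of 13: {0, 12, 13}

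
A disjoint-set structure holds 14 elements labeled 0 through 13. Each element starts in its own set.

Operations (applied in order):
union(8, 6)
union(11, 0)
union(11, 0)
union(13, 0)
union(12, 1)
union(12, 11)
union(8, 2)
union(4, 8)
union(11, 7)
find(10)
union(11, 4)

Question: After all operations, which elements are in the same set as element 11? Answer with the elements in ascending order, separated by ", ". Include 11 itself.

Step 1: union(8, 6) -> merged; set of 8 now {6, 8}
Step 2: union(11, 0) -> merged; set of 11 now {0, 11}
Step 3: union(11, 0) -> already same set; set of 11 now {0, 11}
Step 4: union(13, 0) -> merged; set of 13 now {0, 11, 13}
Step 5: union(12, 1) -> merged; set of 12 now {1, 12}
Step 6: union(12, 11) -> merged; set of 12 now {0, 1, 11, 12, 13}
Step 7: union(8, 2) -> merged; set of 8 now {2, 6, 8}
Step 8: union(4, 8) -> merged; set of 4 now {2, 4, 6, 8}
Step 9: union(11, 7) -> merged; set of 11 now {0, 1, 7, 11, 12, 13}
Step 10: find(10) -> no change; set of 10 is {10}
Step 11: union(11, 4) -> merged; set of 11 now {0, 1, 2, 4, 6, 7, 8, 11, 12, 13}
Component of 11: {0, 1, 2, 4, 6, 7, 8, 11, 12, 13}

Answer: 0, 1, 2, 4, 6, 7, 8, 11, 12, 13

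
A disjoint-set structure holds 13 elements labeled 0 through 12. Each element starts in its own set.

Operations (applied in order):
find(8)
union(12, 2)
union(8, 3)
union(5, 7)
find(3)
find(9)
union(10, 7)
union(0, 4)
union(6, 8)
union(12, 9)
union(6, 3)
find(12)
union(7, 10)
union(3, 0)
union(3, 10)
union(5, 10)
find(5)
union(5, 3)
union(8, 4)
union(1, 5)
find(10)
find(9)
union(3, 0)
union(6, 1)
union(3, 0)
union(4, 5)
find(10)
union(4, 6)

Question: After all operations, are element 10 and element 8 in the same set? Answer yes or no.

Answer: yes

Derivation:
Step 1: find(8) -> no change; set of 8 is {8}
Step 2: union(12, 2) -> merged; set of 12 now {2, 12}
Step 3: union(8, 3) -> merged; set of 8 now {3, 8}
Step 4: union(5, 7) -> merged; set of 5 now {5, 7}
Step 5: find(3) -> no change; set of 3 is {3, 8}
Step 6: find(9) -> no change; set of 9 is {9}
Step 7: union(10, 7) -> merged; set of 10 now {5, 7, 10}
Step 8: union(0, 4) -> merged; set of 0 now {0, 4}
Step 9: union(6, 8) -> merged; set of 6 now {3, 6, 8}
Step 10: union(12, 9) -> merged; set of 12 now {2, 9, 12}
Step 11: union(6, 3) -> already same set; set of 6 now {3, 6, 8}
Step 12: find(12) -> no change; set of 12 is {2, 9, 12}
Step 13: union(7, 10) -> already same set; set of 7 now {5, 7, 10}
Step 14: union(3, 0) -> merged; set of 3 now {0, 3, 4, 6, 8}
Step 15: union(3, 10) -> merged; set of 3 now {0, 3, 4, 5, 6, 7, 8, 10}
Step 16: union(5, 10) -> already same set; set of 5 now {0, 3, 4, 5, 6, 7, 8, 10}
Step 17: find(5) -> no change; set of 5 is {0, 3, 4, 5, 6, 7, 8, 10}
Step 18: union(5, 3) -> already same set; set of 5 now {0, 3, 4, 5, 6, 7, 8, 10}
Step 19: union(8, 4) -> already same set; set of 8 now {0, 3, 4, 5, 6, 7, 8, 10}
Step 20: union(1, 5) -> merged; set of 1 now {0, 1, 3, 4, 5, 6, 7, 8, 10}
Step 21: find(10) -> no change; set of 10 is {0, 1, 3, 4, 5, 6, 7, 8, 10}
Step 22: find(9) -> no change; set of 9 is {2, 9, 12}
Step 23: union(3, 0) -> already same set; set of 3 now {0, 1, 3, 4, 5, 6, 7, 8, 10}
Step 24: union(6, 1) -> already same set; set of 6 now {0, 1, 3, 4, 5, 6, 7, 8, 10}
Step 25: union(3, 0) -> already same set; set of 3 now {0, 1, 3, 4, 5, 6, 7, 8, 10}
Step 26: union(4, 5) -> already same set; set of 4 now {0, 1, 3, 4, 5, 6, 7, 8, 10}
Step 27: find(10) -> no change; set of 10 is {0, 1, 3, 4, 5, 6, 7, 8, 10}
Step 28: union(4, 6) -> already same set; set of 4 now {0, 1, 3, 4, 5, 6, 7, 8, 10}
Set of 10: {0, 1, 3, 4, 5, 6, 7, 8, 10}; 8 is a member.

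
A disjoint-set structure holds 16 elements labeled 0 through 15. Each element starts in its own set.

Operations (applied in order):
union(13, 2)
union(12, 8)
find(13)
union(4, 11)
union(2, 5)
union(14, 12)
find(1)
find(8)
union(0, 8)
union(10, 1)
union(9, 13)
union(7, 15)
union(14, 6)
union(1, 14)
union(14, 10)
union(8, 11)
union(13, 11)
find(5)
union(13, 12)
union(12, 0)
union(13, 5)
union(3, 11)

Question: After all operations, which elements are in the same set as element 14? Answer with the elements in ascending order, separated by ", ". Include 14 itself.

Step 1: union(13, 2) -> merged; set of 13 now {2, 13}
Step 2: union(12, 8) -> merged; set of 12 now {8, 12}
Step 3: find(13) -> no change; set of 13 is {2, 13}
Step 4: union(4, 11) -> merged; set of 4 now {4, 11}
Step 5: union(2, 5) -> merged; set of 2 now {2, 5, 13}
Step 6: union(14, 12) -> merged; set of 14 now {8, 12, 14}
Step 7: find(1) -> no change; set of 1 is {1}
Step 8: find(8) -> no change; set of 8 is {8, 12, 14}
Step 9: union(0, 8) -> merged; set of 0 now {0, 8, 12, 14}
Step 10: union(10, 1) -> merged; set of 10 now {1, 10}
Step 11: union(9, 13) -> merged; set of 9 now {2, 5, 9, 13}
Step 12: union(7, 15) -> merged; set of 7 now {7, 15}
Step 13: union(14, 6) -> merged; set of 14 now {0, 6, 8, 12, 14}
Step 14: union(1, 14) -> merged; set of 1 now {0, 1, 6, 8, 10, 12, 14}
Step 15: union(14, 10) -> already same set; set of 14 now {0, 1, 6, 8, 10, 12, 14}
Step 16: union(8, 11) -> merged; set of 8 now {0, 1, 4, 6, 8, 10, 11, 12, 14}
Step 17: union(13, 11) -> merged; set of 13 now {0, 1, 2, 4, 5, 6, 8, 9, 10, 11, 12, 13, 14}
Step 18: find(5) -> no change; set of 5 is {0, 1, 2, 4, 5, 6, 8, 9, 10, 11, 12, 13, 14}
Step 19: union(13, 12) -> already same set; set of 13 now {0, 1, 2, 4, 5, 6, 8, 9, 10, 11, 12, 13, 14}
Step 20: union(12, 0) -> already same set; set of 12 now {0, 1, 2, 4, 5, 6, 8, 9, 10, 11, 12, 13, 14}
Step 21: union(13, 5) -> already same set; set of 13 now {0, 1, 2, 4, 5, 6, 8, 9, 10, 11, 12, 13, 14}
Step 22: union(3, 11) -> merged; set of 3 now {0, 1, 2, 3, 4, 5, 6, 8, 9, 10, 11, 12, 13, 14}
Component of 14: {0, 1, 2, 3, 4, 5, 6, 8, 9, 10, 11, 12, 13, 14}

Answer: 0, 1, 2, 3, 4, 5, 6, 8, 9, 10, 11, 12, 13, 14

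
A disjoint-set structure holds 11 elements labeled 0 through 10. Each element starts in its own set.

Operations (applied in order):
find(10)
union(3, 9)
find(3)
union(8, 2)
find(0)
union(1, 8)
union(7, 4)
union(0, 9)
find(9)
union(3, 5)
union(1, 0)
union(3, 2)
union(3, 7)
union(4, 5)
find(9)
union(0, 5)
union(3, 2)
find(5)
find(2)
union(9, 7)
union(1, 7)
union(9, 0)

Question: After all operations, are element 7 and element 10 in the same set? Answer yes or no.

Step 1: find(10) -> no change; set of 10 is {10}
Step 2: union(3, 9) -> merged; set of 3 now {3, 9}
Step 3: find(3) -> no change; set of 3 is {3, 9}
Step 4: union(8, 2) -> merged; set of 8 now {2, 8}
Step 5: find(0) -> no change; set of 0 is {0}
Step 6: union(1, 8) -> merged; set of 1 now {1, 2, 8}
Step 7: union(7, 4) -> merged; set of 7 now {4, 7}
Step 8: union(0, 9) -> merged; set of 0 now {0, 3, 9}
Step 9: find(9) -> no change; set of 9 is {0, 3, 9}
Step 10: union(3, 5) -> merged; set of 3 now {0, 3, 5, 9}
Step 11: union(1, 0) -> merged; set of 1 now {0, 1, 2, 3, 5, 8, 9}
Step 12: union(3, 2) -> already same set; set of 3 now {0, 1, 2, 3, 5, 8, 9}
Step 13: union(3, 7) -> merged; set of 3 now {0, 1, 2, 3, 4, 5, 7, 8, 9}
Step 14: union(4, 5) -> already same set; set of 4 now {0, 1, 2, 3, 4, 5, 7, 8, 9}
Step 15: find(9) -> no change; set of 9 is {0, 1, 2, 3, 4, 5, 7, 8, 9}
Step 16: union(0, 5) -> already same set; set of 0 now {0, 1, 2, 3, 4, 5, 7, 8, 9}
Step 17: union(3, 2) -> already same set; set of 3 now {0, 1, 2, 3, 4, 5, 7, 8, 9}
Step 18: find(5) -> no change; set of 5 is {0, 1, 2, 3, 4, 5, 7, 8, 9}
Step 19: find(2) -> no change; set of 2 is {0, 1, 2, 3, 4, 5, 7, 8, 9}
Step 20: union(9, 7) -> already same set; set of 9 now {0, 1, 2, 3, 4, 5, 7, 8, 9}
Step 21: union(1, 7) -> already same set; set of 1 now {0, 1, 2, 3, 4, 5, 7, 8, 9}
Step 22: union(9, 0) -> already same set; set of 9 now {0, 1, 2, 3, 4, 5, 7, 8, 9}
Set of 7: {0, 1, 2, 3, 4, 5, 7, 8, 9}; 10 is not a member.

Answer: no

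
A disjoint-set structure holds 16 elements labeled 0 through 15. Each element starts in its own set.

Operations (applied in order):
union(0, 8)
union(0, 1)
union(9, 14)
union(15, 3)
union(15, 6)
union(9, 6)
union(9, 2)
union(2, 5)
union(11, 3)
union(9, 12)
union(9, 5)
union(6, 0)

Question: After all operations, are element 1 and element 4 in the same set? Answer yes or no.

Step 1: union(0, 8) -> merged; set of 0 now {0, 8}
Step 2: union(0, 1) -> merged; set of 0 now {0, 1, 8}
Step 3: union(9, 14) -> merged; set of 9 now {9, 14}
Step 4: union(15, 3) -> merged; set of 15 now {3, 15}
Step 5: union(15, 6) -> merged; set of 15 now {3, 6, 15}
Step 6: union(9, 6) -> merged; set of 9 now {3, 6, 9, 14, 15}
Step 7: union(9, 2) -> merged; set of 9 now {2, 3, 6, 9, 14, 15}
Step 8: union(2, 5) -> merged; set of 2 now {2, 3, 5, 6, 9, 14, 15}
Step 9: union(11, 3) -> merged; set of 11 now {2, 3, 5, 6, 9, 11, 14, 15}
Step 10: union(9, 12) -> merged; set of 9 now {2, 3, 5, 6, 9, 11, 12, 14, 15}
Step 11: union(9, 5) -> already same set; set of 9 now {2, 3, 5, 6, 9, 11, 12, 14, 15}
Step 12: union(6, 0) -> merged; set of 6 now {0, 1, 2, 3, 5, 6, 8, 9, 11, 12, 14, 15}
Set of 1: {0, 1, 2, 3, 5, 6, 8, 9, 11, 12, 14, 15}; 4 is not a member.

Answer: no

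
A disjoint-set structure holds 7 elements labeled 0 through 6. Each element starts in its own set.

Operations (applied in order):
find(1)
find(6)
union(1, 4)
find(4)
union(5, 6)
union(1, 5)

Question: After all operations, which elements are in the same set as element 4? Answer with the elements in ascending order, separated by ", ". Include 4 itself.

Answer: 1, 4, 5, 6

Derivation:
Step 1: find(1) -> no change; set of 1 is {1}
Step 2: find(6) -> no change; set of 6 is {6}
Step 3: union(1, 4) -> merged; set of 1 now {1, 4}
Step 4: find(4) -> no change; set of 4 is {1, 4}
Step 5: union(5, 6) -> merged; set of 5 now {5, 6}
Step 6: union(1, 5) -> merged; set of 1 now {1, 4, 5, 6}
Component of 4: {1, 4, 5, 6}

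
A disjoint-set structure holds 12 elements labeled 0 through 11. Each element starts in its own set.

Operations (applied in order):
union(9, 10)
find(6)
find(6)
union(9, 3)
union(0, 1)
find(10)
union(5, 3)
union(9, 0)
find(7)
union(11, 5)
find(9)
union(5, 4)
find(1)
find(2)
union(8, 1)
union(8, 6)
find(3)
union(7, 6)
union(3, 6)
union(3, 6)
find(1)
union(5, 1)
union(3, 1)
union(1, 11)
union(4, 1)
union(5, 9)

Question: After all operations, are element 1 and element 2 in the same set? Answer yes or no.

Step 1: union(9, 10) -> merged; set of 9 now {9, 10}
Step 2: find(6) -> no change; set of 6 is {6}
Step 3: find(6) -> no change; set of 6 is {6}
Step 4: union(9, 3) -> merged; set of 9 now {3, 9, 10}
Step 5: union(0, 1) -> merged; set of 0 now {0, 1}
Step 6: find(10) -> no change; set of 10 is {3, 9, 10}
Step 7: union(5, 3) -> merged; set of 5 now {3, 5, 9, 10}
Step 8: union(9, 0) -> merged; set of 9 now {0, 1, 3, 5, 9, 10}
Step 9: find(7) -> no change; set of 7 is {7}
Step 10: union(11, 5) -> merged; set of 11 now {0, 1, 3, 5, 9, 10, 11}
Step 11: find(9) -> no change; set of 9 is {0, 1, 3, 5, 9, 10, 11}
Step 12: union(5, 4) -> merged; set of 5 now {0, 1, 3, 4, 5, 9, 10, 11}
Step 13: find(1) -> no change; set of 1 is {0, 1, 3, 4, 5, 9, 10, 11}
Step 14: find(2) -> no change; set of 2 is {2}
Step 15: union(8, 1) -> merged; set of 8 now {0, 1, 3, 4, 5, 8, 9, 10, 11}
Step 16: union(8, 6) -> merged; set of 8 now {0, 1, 3, 4, 5, 6, 8, 9, 10, 11}
Step 17: find(3) -> no change; set of 3 is {0, 1, 3, 4, 5, 6, 8, 9, 10, 11}
Step 18: union(7, 6) -> merged; set of 7 now {0, 1, 3, 4, 5, 6, 7, 8, 9, 10, 11}
Step 19: union(3, 6) -> already same set; set of 3 now {0, 1, 3, 4, 5, 6, 7, 8, 9, 10, 11}
Step 20: union(3, 6) -> already same set; set of 3 now {0, 1, 3, 4, 5, 6, 7, 8, 9, 10, 11}
Step 21: find(1) -> no change; set of 1 is {0, 1, 3, 4, 5, 6, 7, 8, 9, 10, 11}
Step 22: union(5, 1) -> already same set; set of 5 now {0, 1, 3, 4, 5, 6, 7, 8, 9, 10, 11}
Step 23: union(3, 1) -> already same set; set of 3 now {0, 1, 3, 4, 5, 6, 7, 8, 9, 10, 11}
Step 24: union(1, 11) -> already same set; set of 1 now {0, 1, 3, 4, 5, 6, 7, 8, 9, 10, 11}
Step 25: union(4, 1) -> already same set; set of 4 now {0, 1, 3, 4, 5, 6, 7, 8, 9, 10, 11}
Step 26: union(5, 9) -> already same set; set of 5 now {0, 1, 3, 4, 5, 6, 7, 8, 9, 10, 11}
Set of 1: {0, 1, 3, 4, 5, 6, 7, 8, 9, 10, 11}; 2 is not a member.

Answer: no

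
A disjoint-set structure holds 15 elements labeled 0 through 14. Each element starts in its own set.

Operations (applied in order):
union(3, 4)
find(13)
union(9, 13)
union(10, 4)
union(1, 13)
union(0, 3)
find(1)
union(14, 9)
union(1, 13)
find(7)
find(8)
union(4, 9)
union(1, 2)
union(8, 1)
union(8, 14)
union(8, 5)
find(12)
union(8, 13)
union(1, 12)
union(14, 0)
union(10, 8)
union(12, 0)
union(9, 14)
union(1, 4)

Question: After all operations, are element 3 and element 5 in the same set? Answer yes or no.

Answer: yes

Derivation:
Step 1: union(3, 4) -> merged; set of 3 now {3, 4}
Step 2: find(13) -> no change; set of 13 is {13}
Step 3: union(9, 13) -> merged; set of 9 now {9, 13}
Step 4: union(10, 4) -> merged; set of 10 now {3, 4, 10}
Step 5: union(1, 13) -> merged; set of 1 now {1, 9, 13}
Step 6: union(0, 3) -> merged; set of 0 now {0, 3, 4, 10}
Step 7: find(1) -> no change; set of 1 is {1, 9, 13}
Step 8: union(14, 9) -> merged; set of 14 now {1, 9, 13, 14}
Step 9: union(1, 13) -> already same set; set of 1 now {1, 9, 13, 14}
Step 10: find(7) -> no change; set of 7 is {7}
Step 11: find(8) -> no change; set of 8 is {8}
Step 12: union(4, 9) -> merged; set of 4 now {0, 1, 3, 4, 9, 10, 13, 14}
Step 13: union(1, 2) -> merged; set of 1 now {0, 1, 2, 3, 4, 9, 10, 13, 14}
Step 14: union(8, 1) -> merged; set of 8 now {0, 1, 2, 3, 4, 8, 9, 10, 13, 14}
Step 15: union(8, 14) -> already same set; set of 8 now {0, 1, 2, 3, 4, 8, 9, 10, 13, 14}
Step 16: union(8, 5) -> merged; set of 8 now {0, 1, 2, 3, 4, 5, 8, 9, 10, 13, 14}
Step 17: find(12) -> no change; set of 12 is {12}
Step 18: union(8, 13) -> already same set; set of 8 now {0, 1, 2, 3, 4, 5, 8, 9, 10, 13, 14}
Step 19: union(1, 12) -> merged; set of 1 now {0, 1, 2, 3, 4, 5, 8, 9, 10, 12, 13, 14}
Step 20: union(14, 0) -> already same set; set of 14 now {0, 1, 2, 3, 4, 5, 8, 9, 10, 12, 13, 14}
Step 21: union(10, 8) -> already same set; set of 10 now {0, 1, 2, 3, 4, 5, 8, 9, 10, 12, 13, 14}
Step 22: union(12, 0) -> already same set; set of 12 now {0, 1, 2, 3, 4, 5, 8, 9, 10, 12, 13, 14}
Step 23: union(9, 14) -> already same set; set of 9 now {0, 1, 2, 3, 4, 5, 8, 9, 10, 12, 13, 14}
Step 24: union(1, 4) -> already same set; set of 1 now {0, 1, 2, 3, 4, 5, 8, 9, 10, 12, 13, 14}
Set of 3: {0, 1, 2, 3, 4, 5, 8, 9, 10, 12, 13, 14}; 5 is a member.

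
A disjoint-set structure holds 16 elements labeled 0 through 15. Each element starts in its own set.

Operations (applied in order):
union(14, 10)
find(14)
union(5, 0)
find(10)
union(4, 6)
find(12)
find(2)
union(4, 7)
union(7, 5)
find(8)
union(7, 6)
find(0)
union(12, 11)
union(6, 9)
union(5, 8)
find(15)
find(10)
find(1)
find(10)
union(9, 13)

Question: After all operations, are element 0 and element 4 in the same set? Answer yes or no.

Step 1: union(14, 10) -> merged; set of 14 now {10, 14}
Step 2: find(14) -> no change; set of 14 is {10, 14}
Step 3: union(5, 0) -> merged; set of 5 now {0, 5}
Step 4: find(10) -> no change; set of 10 is {10, 14}
Step 5: union(4, 6) -> merged; set of 4 now {4, 6}
Step 6: find(12) -> no change; set of 12 is {12}
Step 7: find(2) -> no change; set of 2 is {2}
Step 8: union(4, 7) -> merged; set of 4 now {4, 6, 7}
Step 9: union(7, 5) -> merged; set of 7 now {0, 4, 5, 6, 7}
Step 10: find(8) -> no change; set of 8 is {8}
Step 11: union(7, 6) -> already same set; set of 7 now {0, 4, 5, 6, 7}
Step 12: find(0) -> no change; set of 0 is {0, 4, 5, 6, 7}
Step 13: union(12, 11) -> merged; set of 12 now {11, 12}
Step 14: union(6, 9) -> merged; set of 6 now {0, 4, 5, 6, 7, 9}
Step 15: union(5, 8) -> merged; set of 5 now {0, 4, 5, 6, 7, 8, 9}
Step 16: find(15) -> no change; set of 15 is {15}
Step 17: find(10) -> no change; set of 10 is {10, 14}
Step 18: find(1) -> no change; set of 1 is {1}
Step 19: find(10) -> no change; set of 10 is {10, 14}
Step 20: union(9, 13) -> merged; set of 9 now {0, 4, 5, 6, 7, 8, 9, 13}
Set of 0: {0, 4, 5, 6, 7, 8, 9, 13}; 4 is a member.

Answer: yes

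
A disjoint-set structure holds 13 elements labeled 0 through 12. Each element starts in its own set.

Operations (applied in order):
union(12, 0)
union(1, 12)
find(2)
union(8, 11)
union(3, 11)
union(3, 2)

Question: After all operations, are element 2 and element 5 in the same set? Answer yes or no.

Answer: no

Derivation:
Step 1: union(12, 0) -> merged; set of 12 now {0, 12}
Step 2: union(1, 12) -> merged; set of 1 now {0, 1, 12}
Step 3: find(2) -> no change; set of 2 is {2}
Step 4: union(8, 11) -> merged; set of 8 now {8, 11}
Step 5: union(3, 11) -> merged; set of 3 now {3, 8, 11}
Step 6: union(3, 2) -> merged; set of 3 now {2, 3, 8, 11}
Set of 2: {2, 3, 8, 11}; 5 is not a member.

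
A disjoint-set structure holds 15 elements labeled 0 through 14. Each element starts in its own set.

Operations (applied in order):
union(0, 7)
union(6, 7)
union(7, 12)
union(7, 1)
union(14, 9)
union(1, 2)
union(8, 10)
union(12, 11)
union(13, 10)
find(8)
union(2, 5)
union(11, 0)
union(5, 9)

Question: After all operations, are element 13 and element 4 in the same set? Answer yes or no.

Step 1: union(0, 7) -> merged; set of 0 now {0, 7}
Step 2: union(6, 7) -> merged; set of 6 now {0, 6, 7}
Step 3: union(7, 12) -> merged; set of 7 now {0, 6, 7, 12}
Step 4: union(7, 1) -> merged; set of 7 now {0, 1, 6, 7, 12}
Step 5: union(14, 9) -> merged; set of 14 now {9, 14}
Step 6: union(1, 2) -> merged; set of 1 now {0, 1, 2, 6, 7, 12}
Step 7: union(8, 10) -> merged; set of 8 now {8, 10}
Step 8: union(12, 11) -> merged; set of 12 now {0, 1, 2, 6, 7, 11, 12}
Step 9: union(13, 10) -> merged; set of 13 now {8, 10, 13}
Step 10: find(8) -> no change; set of 8 is {8, 10, 13}
Step 11: union(2, 5) -> merged; set of 2 now {0, 1, 2, 5, 6, 7, 11, 12}
Step 12: union(11, 0) -> already same set; set of 11 now {0, 1, 2, 5, 6, 7, 11, 12}
Step 13: union(5, 9) -> merged; set of 5 now {0, 1, 2, 5, 6, 7, 9, 11, 12, 14}
Set of 13: {8, 10, 13}; 4 is not a member.

Answer: no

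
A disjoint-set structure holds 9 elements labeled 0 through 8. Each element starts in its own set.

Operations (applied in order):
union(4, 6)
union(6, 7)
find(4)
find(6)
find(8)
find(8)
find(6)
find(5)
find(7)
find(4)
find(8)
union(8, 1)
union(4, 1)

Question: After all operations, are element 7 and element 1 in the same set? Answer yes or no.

Answer: yes

Derivation:
Step 1: union(4, 6) -> merged; set of 4 now {4, 6}
Step 2: union(6, 7) -> merged; set of 6 now {4, 6, 7}
Step 3: find(4) -> no change; set of 4 is {4, 6, 7}
Step 4: find(6) -> no change; set of 6 is {4, 6, 7}
Step 5: find(8) -> no change; set of 8 is {8}
Step 6: find(8) -> no change; set of 8 is {8}
Step 7: find(6) -> no change; set of 6 is {4, 6, 7}
Step 8: find(5) -> no change; set of 5 is {5}
Step 9: find(7) -> no change; set of 7 is {4, 6, 7}
Step 10: find(4) -> no change; set of 4 is {4, 6, 7}
Step 11: find(8) -> no change; set of 8 is {8}
Step 12: union(8, 1) -> merged; set of 8 now {1, 8}
Step 13: union(4, 1) -> merged; set of 4 now {1, 4, 6, 7, 8}
Set of 7: {1, 4, 6, 7, 8}; 1 is a member.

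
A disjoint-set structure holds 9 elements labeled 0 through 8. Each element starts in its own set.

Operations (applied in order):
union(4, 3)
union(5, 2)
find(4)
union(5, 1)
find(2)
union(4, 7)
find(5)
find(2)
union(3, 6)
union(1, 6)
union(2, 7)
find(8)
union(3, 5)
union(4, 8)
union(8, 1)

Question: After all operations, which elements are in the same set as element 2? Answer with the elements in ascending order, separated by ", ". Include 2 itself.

Answer: 1, 2, 3, 4, 5, 6, 7, 8

Derivation:
Step 1: union(4, 3) -> merged; set of 4 now {3, 4}
Step 2: union(5, 2) -> merged; set of 5 now {2, 5}
Step 3: find(4) -> no change; set of 4 is {3, 4}
Step 4: union(5, 1) -> merged; set of 5 now {1, 2, 5}
Step 5: find(2) -> no change; set of 2 is {1, 2, 5}
Step 6: union(4, 7) -> merged; set of 4 now {3, 4, 7}
Step 7: find(5) -> no change; set of 5 is {1, 2, 5}
Step 8: find(2) -> no change; set of 2 is {1, 2, 5}
Step 9: union(3, 6) -> merged; set of 3 now {3, 4, 6, 7}
Step 10: union(1, 6) -> merged; set of 1 now {1, 2, 3, 4, 5, 6, 7}
Step 11: union(2, 7) -> already same set; set of 2 now {1, 2, 3, 4, 5, 6, 7}
Step 12: find(8) -> no change; set of 8 is {8}
Step 13: union(3, 5) -> already same set; set of 3 now {1, 2, 3, 4, 5, 6, 7}
Step 14: union(4, 8) -> merged; set of 4 now {1, 2, 3, 4, 5, 6, 7, 8}
Step 15: union(8, 1) -> already same set; set of 8 now {1, 2, 3, 4, 5, 6, 7, 8}
Component of 2: {1, 2, 3, 4, 5, 6, 7, 8}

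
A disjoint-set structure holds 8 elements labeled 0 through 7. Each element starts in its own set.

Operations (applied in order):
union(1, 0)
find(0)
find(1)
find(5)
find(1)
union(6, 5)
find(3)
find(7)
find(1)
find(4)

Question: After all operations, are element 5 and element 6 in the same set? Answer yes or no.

Answer: yes

Derivation:
Step 1: union(1, 0) -> merged; set of 1 now {0, 1}
Step 2: find(0) -> no change; set of 0 is {0, 1}
Step 3: find(1) -> no change; set of 1 is {0, 1}
Step 4: find(5) -> no change; set of 5 is {5}
Step 5: find(1) -> no change; set of 1 is {0, 1}
Step 6: union(6, 5) -> merged; set of 6 now {5, 6}
Step 7: find(3) -> no change; set of 3 is {3}
Step 8: find(7) -> no change; set of 7 is {7}
Step 9: find(1) -> no change; set of 1 is {0, 1}
Step 10: find(4) -> no change; set of 4 is {4}
Set of 5: {5, 6}; 6 is a member.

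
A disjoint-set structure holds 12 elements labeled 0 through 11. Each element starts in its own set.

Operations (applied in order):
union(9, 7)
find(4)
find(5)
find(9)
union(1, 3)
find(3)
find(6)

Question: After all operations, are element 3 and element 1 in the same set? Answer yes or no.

Step 1: union(9, 7) -> merged; set of 9 now {7, 9}
Step 2: find(4) -> no change; set of 4 is {4}
Step 3: find(5) -> no change; set of 5 is {5}
Step 4: find(9) -> no change; set of 9 is {7, 9}
Step 5: union(1, 3) -> merged; set of 1 now {1, 3}
Step 6: find(3) -> no change; set of 3 is {1, 3}
Step 7: find(6) -> no change; set of 6 is {6}
Set of 3: {1, 3}; 1 is a member.

Answer: yes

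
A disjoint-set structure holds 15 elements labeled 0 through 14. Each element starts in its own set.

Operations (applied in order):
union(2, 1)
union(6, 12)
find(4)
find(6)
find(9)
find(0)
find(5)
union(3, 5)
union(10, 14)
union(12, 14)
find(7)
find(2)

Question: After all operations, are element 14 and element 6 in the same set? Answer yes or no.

Answer: yes

Derivation:
Step 1: union(2, 1) -> merged; set of 2 now {1, 2}
Step 2: union(6, 12) -> merged; set of 6 now {6, 12}
Step 3: find(4) -> no change; set of 4 is {4}
Step 4: find(6) -> no change; set of 6 is {6, 12}
Step 5: find(9) -> no change; set of 9 is {9}
Step 6: find(0) -> no change; set of 0 is {0}
Step 7: find(5) -> no change; set of 5 is {5}
Step 8: union(3, 5) -> merged; set of 3 now {3, 5}
Step 9: union(10, 14) -> merged; set of 10 now {10, 14}
Step 10: union(12, 14) -> merged; set of 12 now {6, 10, 12, 14}
Step 11: find(7) -> no change; set of 7 is {7}
Step 12: find(2) -> no change; set of 2 is {1, 2}
Set of 14: {6, 10, 12, 14}; 6 is a member.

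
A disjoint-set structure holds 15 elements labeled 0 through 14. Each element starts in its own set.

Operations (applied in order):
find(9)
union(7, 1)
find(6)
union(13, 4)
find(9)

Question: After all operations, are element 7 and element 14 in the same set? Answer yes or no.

Step 1: find(9) -> no change; set of 9 is {9}
Step 2: union(7, 1) -> merged; set of 7 now {1, 7}
Step 3: find(6) -> no change; set of 6 is {6}
Step 4: union(13, 4) -> merged; set of 13 now {4, 13}
Step 5: find(9) -> no change; set of 9 is {9}
Set of 7: {1, 7}; 14 is not a member.

Answer: no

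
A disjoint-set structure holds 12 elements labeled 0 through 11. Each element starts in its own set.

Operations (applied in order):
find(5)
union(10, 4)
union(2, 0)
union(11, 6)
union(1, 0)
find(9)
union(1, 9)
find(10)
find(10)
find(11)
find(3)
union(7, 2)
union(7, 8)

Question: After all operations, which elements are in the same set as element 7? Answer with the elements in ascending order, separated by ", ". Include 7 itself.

Step 1: find(5) -> no change; set of 5 is {5}
Step 2: union(10, 4) -> merged; set of 10 now {4, 10}
Step 3: union(2, 0) -> merged; set of 2 now {0, 2}
Step 4: union(11, 6) -> merged; set of 11 now {6, 11}
Step 5: union(1, 0) -> merged; set of 1 now {0, 1, 2}
Step 6: find(9) -> no change; set of 9 is {9}
Step 7: union(1, 9) -> merged; set of 1 now {0, 1, 2, 9}
Step 8: find(10) -> no change; set of 10 is {4, 10}
Step 9: find(10) -> no change; set of 10 is {4, 10}
Step 10: find(11) -> no change; set of 11 is {6, 11}
Step 11: find(3) -> no change; set of 3 is {3}
Step 12: union(7, 2) -> merged; set of 7 now {0, 1, 2, 7, 9}
Step 13: union(7, 8) -> merged; set of 7 now {0, 1, 2, 7, 8, 9}
Component of 7: {0, 1, 2, 7, 8, 9}

Answer: 0, 1, 2, 7, 8, 9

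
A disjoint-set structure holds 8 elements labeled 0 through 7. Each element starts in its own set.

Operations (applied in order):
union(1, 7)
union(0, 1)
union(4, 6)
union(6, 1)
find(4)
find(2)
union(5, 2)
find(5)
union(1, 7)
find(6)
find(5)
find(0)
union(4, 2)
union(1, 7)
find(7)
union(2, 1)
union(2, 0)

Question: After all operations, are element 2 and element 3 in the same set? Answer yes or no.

Answer: no

Derivation:
Step 1: union(1, 7) -> merged; set of 1 now {1, 7}
Step 2: union(0, 1) -> merged; set of 0 now {0, 1, 7}
Step 3: union(4, 6) -> merged; set of 4 now {4, 6}
Step 4: union(6, 1) -> merged; set of 6 now {0, 1, 4, 6, 7}
Step 5: find(4) -> no change; set of 4 is {0, 1, 4, 6, 7}
Step 6: find(2) -> no change; set of 2 is {2}
Step 7: union(5, 2) -> merged; set of 5 now {2, 5}
Step 8: find(5) -> no change; set of 5 is {2, 5}
Step 9: union(1, 7) -> already same set; set of 1 now {0, 1, 4, 6, 7}
Step 10: find(6) -> no change; set of 6 is {0, 1, 4, 6, 7}
Step 11: find(5) -> no change; set of 5 is {2, 5}
Step 12: find(0) -> no change; set of 0 is {0, 1, 4, 6, 7}
Step 13: union(4, 2) -> merged; set of 4 now {0, 1, 2, 4, 5, 6, 7}
Step 14: union(1, 7) -> already same set; set of 1 now {0, 1, 2, 4, 5, 6, 7}
Step 15: find(7) -> no change; set of 7 is {0, 1, 2, 4, 5, 6, 7}
Step 16: union(2, 1) -> already same set; set of 2 now {0, 1, 2, 4, 5, 6, 7}
Step 17: union(2, 0) -> already same set; set of 2 now {0, 1, 2, 4, 5, 6, 7}
Set of 2: {0, 1, 2, 4, 5, 6, 7}; 3 is not a member.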